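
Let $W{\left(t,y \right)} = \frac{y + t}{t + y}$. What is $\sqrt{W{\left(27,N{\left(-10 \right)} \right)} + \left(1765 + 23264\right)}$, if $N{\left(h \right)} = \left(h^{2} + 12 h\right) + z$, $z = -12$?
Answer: $\sqrt{25030} \approx 158.21$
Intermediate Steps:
$N{\left(h \right)} = -12 + h^{2} + 12 h$ ($N{\left(h \right)} = \left(h^{2} + 12 h\right) - 12 = -12 + h^{2} + 12 h$)
$W{\left(t,y \right)} = 1$ ($W{\left(t,y \right)} = \frac{t + y}{t + y} = 1$)
$\sqrt{W{\left(27,N{\left(-10 \right)} \right)} + \left(1765 + 23264\right)} = \sqrt{1 + \left(1765 + 23264\right)} = \sqrt{1 + 25029} = \sqrt{25030}$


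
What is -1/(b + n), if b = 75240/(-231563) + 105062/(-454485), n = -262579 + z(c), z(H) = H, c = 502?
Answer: 105241910055/27581542585407541 ≈ 3.8157e-6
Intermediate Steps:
n = -262077 (n = -262579 + 502 = -262077)
b = -58523923306/105241910055 (b = 75240*(-1/231563) + 105062*(-1/454485) = -75240/231563 - 105062/454485 = -58523923306/105241910055 ≈ -0.55609)
-1/(b + n) = -1/(-58523923306/105241910055 - 262077) = -1/(-27581542585407541/105241910055) = -1*(-105241910055/27581542585407541) = 105241910055/27581542585407541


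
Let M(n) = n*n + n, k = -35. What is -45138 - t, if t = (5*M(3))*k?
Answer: -43038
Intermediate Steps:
M(n) = n + n² (M(n) = n² + n = n + n²)
t = -2100 (t = (5*(3*(1 + 3)))*(-35) = (5*(3*4))*(-35) = (5*12)*(-35) = 60*(-35) = -2100)
-45138 - t = -45138 - 1*(-2100) = -45138 + 2100 = -43038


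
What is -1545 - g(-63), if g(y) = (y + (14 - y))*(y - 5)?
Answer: -593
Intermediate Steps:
g(y) = -70 + 14*y (g(y) = 14*(-5 + y) = -70 + 14*y)
-1545 - g(-63) = -1545 - (-70 + 14*(-63)) = -1545 - (-70 - 882) = -1545 - 1*(-952) = -1545 + 952 = -593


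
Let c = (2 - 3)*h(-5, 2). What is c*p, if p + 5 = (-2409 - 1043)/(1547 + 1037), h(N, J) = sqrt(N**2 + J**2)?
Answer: 4093*sqrt(29)/646 ≈ 34.120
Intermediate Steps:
h(N, J) = sqrt(J**2 + N**2)
c = -sqrt(29) (c = (2 - 3)*sqrt(2**2 + (-5)**2) = -sqrt(4 + 25) = -sqrt(29) ≈ -5.3852)
p = -4093/646 (p = -5 + (-2409 - 1043)/(1547 + 1037) = -5 - 3452/2584 = -5 - 3452*1/2584 = -5 - 863/646 = -4093/646 ≈ -6.3359)
c*p = -sqrt(29)*(-4093/646) = 4093*sqrt(29)/646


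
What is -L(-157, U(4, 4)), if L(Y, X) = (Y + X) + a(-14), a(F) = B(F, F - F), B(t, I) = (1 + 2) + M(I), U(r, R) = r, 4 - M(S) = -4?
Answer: 142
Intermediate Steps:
M(S) = 8 (M(S) = 4 - 1*(-4) = 4 + 4 = 8)
B(t, I) = 11 (B(t, I) = (1 + 2) + 8 = 3 + 8 = 11)
a(F) = 11
L(Y, X) = 11 + X + Y (L(Y, X) = (Y + X) + 11 = (X + Y) + 11 = 11 + X + Y)
-L(-157, U(4, 4)) = -(11 + 4 - 157) = -1*(-142) = 142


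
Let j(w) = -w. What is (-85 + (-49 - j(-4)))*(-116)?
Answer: 16008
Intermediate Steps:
(-85 + (-49 - j(-4)))*(-116) = (-85 + (-49 - (-1)*(-4)))*(-116) = (-85 + (-49 - 1*4))*(-116) = (-85 + (-49 - 4))*(-116) = (-85 - 53)*(-116) = -138*(-116) = 16008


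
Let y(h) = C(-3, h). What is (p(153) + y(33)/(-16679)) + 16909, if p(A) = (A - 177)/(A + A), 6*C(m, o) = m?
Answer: 28766438141/1701258 ≈ 16909.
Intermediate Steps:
C(m, o) = m/6
y(h) = -1/2 (y(h) = (1/6)*(-3) = -1/2)
p(A) = (-177 + A)/(2*A) (p(A) = (-177 + A)/((2*A)) = (-177 + A)*(1/(2*A)) = (-177 + A)/(2*A))
(p(153) + y(33)/(-16679)) + 16909 = ((1/2)*(-177 + 153)/153 - 1/2/(-16679)) + 16909 = ((1/2)*(1/153)*(-24) - 1/2*(-1/16679)) + 16909 = (-4/51 + 1/33358) + 16909 = -133381/1701258 + 16909 = 28766438141/1701258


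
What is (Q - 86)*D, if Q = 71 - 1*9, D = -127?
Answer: 3048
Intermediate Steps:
Q = 62 (Q = 71 - 9 = 62)
(Q - 86)*D = (62 - 86)*(-127) = -24*(-127) = 3048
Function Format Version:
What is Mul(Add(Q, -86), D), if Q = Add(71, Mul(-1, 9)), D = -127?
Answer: 3048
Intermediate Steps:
Q = 62 (Q = Add(71, -9) = 62)
Mul(Add(Q, -86), D) = Mul(Add(62, -86), -127) = Mul(-24, -127) = 3048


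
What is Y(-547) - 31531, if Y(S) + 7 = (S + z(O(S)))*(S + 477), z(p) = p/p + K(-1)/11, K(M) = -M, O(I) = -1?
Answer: 73432/11 ≈ 6675.6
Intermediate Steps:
z(p) = 12/11 (z(p) = p/p - 1*(-1)/11 = 1 + 1*(1/11) = 1 + 1/11 = 12/11)
Y(S) = -7 + (477 + S)*(12/11 + S) (Y(S) = -7 + (S + 12/11)*(S + 477) = -7 + (12/11 + S)*(477 + S) = -7 + (477 + S)*(12/11 + S))
Y(-547) - 31531 = (5647/11 + (-547)² + (5259/11)*(-547)) - 31531 = (5647/11 + 299209 - 2876673/11) - 31531 = 420273/11 - 31531 = 73432/11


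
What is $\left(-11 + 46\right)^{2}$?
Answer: $1225$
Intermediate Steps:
$\left(-11 + 46\right)^{2} = 35^{2} = 1225$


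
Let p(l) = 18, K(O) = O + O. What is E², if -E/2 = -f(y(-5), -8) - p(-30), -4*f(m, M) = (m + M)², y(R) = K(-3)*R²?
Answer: 154902916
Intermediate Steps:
K(O) = 2*O
y(R) = -6*R² (y(R) = (2*(-3))*R² = -6*R²)
f(m, M) = -(M + m)²/4 (f(m, M) = -(m + M)²/4 = -(M + m)²/4)
E = -12446 (E = -2*(-(-1)*(-8 - 6*(-5)²)²/4 - 1*18) = -2*(-(-1)*(-8 - 6*25)²/4 - 18) = -2*(-(-1)*(-8 - 150)²/4 - 18) = -2*(-(-1)*(-158)²/4 - 18) = -2*(-(-1)*24964/4 - 18) = -2*(-1*(-6241) - 18) = -2*(6241 - 18) = -2*6223 = -12446)
E² = (-12446)² = 154902916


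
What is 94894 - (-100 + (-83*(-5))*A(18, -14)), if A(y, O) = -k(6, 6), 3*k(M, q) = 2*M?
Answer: 96654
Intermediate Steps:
k(M, q) = 2*M/3 (k(M, q) = (2*M)/3 = 2*M/3)
A(y, O) = -4 (A(y, O) = -2*6/3 = -1*4 = -4)
94894 - (-100 + (-83*(-5))*A(18, -14)) = 94894 - (-100 - 83*(-5)*(-4)) = 94894 - (-100 + 415*(-4)) = 94894 - (-100 - 1660) = 94894 - 1*(-1760) = 94894 + 1760 = 96654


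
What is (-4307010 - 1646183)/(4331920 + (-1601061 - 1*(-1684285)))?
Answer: -5953193/4415144 ≈ -1.3484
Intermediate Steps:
(-4307010 - 1646183)/(4331920 + (-1601061 - 1*(-1684285))) = -5953193/(4331920 + (-1601061 + 1684285)) = -5953193/(4331920 + 83224) = -5953193/4415144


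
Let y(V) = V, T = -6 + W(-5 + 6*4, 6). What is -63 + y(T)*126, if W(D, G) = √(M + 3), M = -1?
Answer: -819 + 126*√2 ≈ -640.81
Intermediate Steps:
W(D, G) = √2 (W(D, G) = √(-1 + 3) = √2)
T = -6 + √2 ≈ -4.5858
-63 + y(T)*126 = -63 + (-6 + √2)*126 = -63 + (-756 + 126*√2) = -819 + 126*√2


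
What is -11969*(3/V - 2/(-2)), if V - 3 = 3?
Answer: -35907/2 ≈ -17954.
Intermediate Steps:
V = 6 (V = 3 + 3 = 6)
-11969*(3/V - 2/(-2)) = -11969*(3/6 - 2/(-2)) = -11969*(3*(1/6) - 2*(-1/2)) = -11969*(1/2 + 1) = -11969*3/2 = -35907/2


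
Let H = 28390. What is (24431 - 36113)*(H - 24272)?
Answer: -48106476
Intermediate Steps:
(24431 - 36113)*(H - 24272) = (24431 - 36113)*(28390 - 24272) = -11682*4118 = -48106476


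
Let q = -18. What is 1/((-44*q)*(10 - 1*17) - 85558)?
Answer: -1/91102 ≈ -1.0977e-5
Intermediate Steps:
1/((-44*q)*(10 - 1*17) - 85558) = 1/((-44*(-18))*(10 - 1*17) - 85558) = 1/(792*(10 - 17) - 85558) = 1/(792*(-7) - 85558) = 1/(-5544 - 85558) = 1/(-91102) = -1/91102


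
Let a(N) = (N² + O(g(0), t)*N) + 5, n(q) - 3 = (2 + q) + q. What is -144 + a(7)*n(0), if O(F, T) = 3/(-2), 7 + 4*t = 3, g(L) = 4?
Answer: 147/2 ≈ 73.500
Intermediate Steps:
t = -1 (t = -7/4 + (¼)*3 = -7/4 + ¾ = -1)
n(q) = 5 + 2*q (n(q) = 3 + ((2 + q) + q) = 3 + (2 + 2*q) = 5 + 2*q)
O(F, T) = -3/2 (O(F, T) = 3*(-½) = -3/2)
a(N) = 5 + N² - 3*N/2 (a(N) = (N² - 3*N/2) + 5 = 5 + N² - 3*N/2)
-144 + a(7)*n(0) = -144 + (5 + 7² - 3/2*7)*(5 + 2*0) = -144 + (5 + 49 - 21/2)*(5 + 0) = -144 + (87/2)*5 = -144 + 435/2 = 147/2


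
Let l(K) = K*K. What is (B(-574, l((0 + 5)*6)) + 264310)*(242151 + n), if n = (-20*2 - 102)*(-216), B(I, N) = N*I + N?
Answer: -68584973970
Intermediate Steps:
l(K) = K²
B(I, N) = N + I*N (B(I, N) = I*N + N = N + I*N)
n = 30672 (n = (-40 - 102)*(-216) = -142*(-216) = 30672)
(B(-574, l((0 + 5)*6)) + 264310)*(242151 + n) = (((0 + 5)*6)²*(1 - 574) + 264310)*(242151 + 30672) = ((5*6)²*(-573) + 264310)*272823 = (30²*(-573) + 264310)*272823 = (900*(-573) + 264310)*272823 = (-515700 + 264310)*272823 = -251390*272823 = -68584973970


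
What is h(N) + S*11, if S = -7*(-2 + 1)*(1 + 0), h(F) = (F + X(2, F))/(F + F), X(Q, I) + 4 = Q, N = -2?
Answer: 78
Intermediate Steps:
X(Q, I) = -4 + Q
h(F) = (-2 + F)/(2*F) (h(F) = (F + (-4 + 2))/(F + F) = (F - 2)/((2*F)) = (-2 + F)*(1/(2*F)) = (-2 + F)/(2*F))
S = 7 (S = -(-7) = -7*(-1) = 7)
h(N) + S*11 = (1/2)*(-2 - 2)/(-2) + 7*11 = (1/2)*(-1/2)*(-4) + 77 = 1 + 77 = 78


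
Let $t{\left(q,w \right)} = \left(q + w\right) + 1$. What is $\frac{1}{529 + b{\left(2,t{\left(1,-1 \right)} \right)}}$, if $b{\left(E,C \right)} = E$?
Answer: $\frac{1}{531} \approx 0.0018832$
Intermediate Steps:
$t{\left(q,w \right)} = 1 + q + w$
$\frac{1}{529 + b{\left(2,t{\left(1,-1 \right)} \right)}} = \frac{1}{529 + 2} = \frac{1}{531}$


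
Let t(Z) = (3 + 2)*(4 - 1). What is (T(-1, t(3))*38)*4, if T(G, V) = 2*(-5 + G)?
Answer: -1824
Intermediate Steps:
t(Z) = 15 (t(Z) = 5*3 = 15)
T(G, V) = -10 + 2*G
(T(-1, t(3))*38)*4 = ((-10 + 2*(-1))*38)*4 = ((-10 - 2)*38)*4 = -12*38*4 = -456*4 = -1824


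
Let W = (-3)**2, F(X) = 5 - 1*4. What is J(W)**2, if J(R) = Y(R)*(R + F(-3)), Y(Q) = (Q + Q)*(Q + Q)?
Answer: 10497600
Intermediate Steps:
Y(Q) = 4*Q**2 (Y(Q) = (2*Q)*(2*Q) = 4*Q**2)
F(X) = 1 (F(X) = 5 - 4 = 1)
W = 9
J(R) = 4*R**2*(1 + R) (J(R) = (4*R**2)*(R + 1) = (4*R**2)*(1 + R) = 4*R**2*(1 + R))
J(W)**2 = (4*9**2*(1 + 9))**2 = (4*81*10)**2 = 3240**2 = 10497600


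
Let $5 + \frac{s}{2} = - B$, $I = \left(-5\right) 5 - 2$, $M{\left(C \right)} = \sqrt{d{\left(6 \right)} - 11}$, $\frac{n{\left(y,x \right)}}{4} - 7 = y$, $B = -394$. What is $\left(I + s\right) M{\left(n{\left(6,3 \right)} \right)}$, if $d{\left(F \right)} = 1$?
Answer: $751 i \sqrt{10} \approx 2374.9 i$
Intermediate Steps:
$n{\left(y,x \right)} = 28 + 4 y$
$M{\left(C \right)} = i \sqrt{10}$ ($M{\left(C \right)} = \sqrt{1 - 11} = \sqrt{-10} = i \sqrt{10}$)
$I = -27$ ($I = -25 - 2 = -27$)
$s = 778$ ($s = -10 + 2 \left(\left(-1\right) \left(-394\right)\right) = -10 + 2 \cdot 394 = -10 + 788 = 778$)
$\left(I + s\right) M{\left(n{\left(6,3 \right)} \right)} = \left(-27 + 778\right) i \sqrt{10} = 751 i \sqrt{10}$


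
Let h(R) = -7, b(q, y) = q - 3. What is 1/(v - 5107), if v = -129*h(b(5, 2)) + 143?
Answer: -1/4061 ≈ -0.00024624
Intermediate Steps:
b(q, y) = -3 + q
v = 1046 (v = -129*(-7) + 143 = 903 + 143 = 1046)
1/(v - 5107) = 1/(1046 - 5107) = 1/(-4061) = -1/4061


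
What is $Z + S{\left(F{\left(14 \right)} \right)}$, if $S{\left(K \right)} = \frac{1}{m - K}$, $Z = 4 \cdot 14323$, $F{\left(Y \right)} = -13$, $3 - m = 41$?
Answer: $\frac{1432299}{25} \approx 57292.0$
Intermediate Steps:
$m = -38$ ($m = 3 - 41 = -38$)
$Z = 57292$
$S{\left(K \right)} = \frac{1}{-38 - K}$
$Z + S{\left(F{\left(14 \right)} \right)} = 57292 - \frac{1}{38 - 13} = 57292 - \frac{1}{25} = \frac{1432299}{25}$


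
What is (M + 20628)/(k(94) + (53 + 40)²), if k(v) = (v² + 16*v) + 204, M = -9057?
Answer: 11571/19193 ≈ 0.60288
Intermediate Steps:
k(v) = 204 + v² + 16*v
(M + 20628)/(k(94) + (53 + 40)²) = (-9057 + 20628)/((204 + 94² + 16*94) + (53 + 40)²) = 11571/((204 + 8836 + 1504) + 93²) = 11571/(10544 + 8649) = 11571/19193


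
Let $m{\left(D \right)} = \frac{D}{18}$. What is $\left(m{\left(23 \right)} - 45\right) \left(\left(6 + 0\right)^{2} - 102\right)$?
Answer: $\frac{8657}{3} \approx 2885.7$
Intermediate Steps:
$m{\left(D \right)} = \frac{D}{18}$ ($m{\left(D \right)} = D \frac{1}{18} = \frac{D}{18}$)
$\left(m{\left(23 \right)} - 45\right) \left(\left(6 + 0\right)^{2} - 102\right) = \left(\frac{1}{18} \cdot 23 - 45\right) \left(\left(6 + 0\right)^{2} - 102\right) = \left(\frac{23}{18} - 45\right) \left(6^{2} - 102\right) = - \frac{787 \left(36 - 102\right)}{18} = \left(- \frac{787}{18}\right) \left(-66\right) = \frac{8657}{3}$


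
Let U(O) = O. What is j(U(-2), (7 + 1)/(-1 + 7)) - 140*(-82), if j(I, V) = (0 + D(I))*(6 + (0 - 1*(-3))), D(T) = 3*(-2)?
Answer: 11426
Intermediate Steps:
D(T) = -6
j(I, V) = -54 (j(I, V) = (0 - 6)*(6 + (0 - 1*(-3))) = -6*(6 + (0 + 3)) = -6*(6 + 3) = -6*9 = -54)
j(U(-2), (7 + 1)/(-1 + 7)) - 140*(-82) = -54 - 140*(-82) = -54 + 11480 = 11426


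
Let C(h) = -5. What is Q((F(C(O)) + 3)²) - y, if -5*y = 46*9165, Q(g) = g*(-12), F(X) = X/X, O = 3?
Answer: 84126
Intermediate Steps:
F(X) = 1
Q(g) = -12*g
y = -84318 (y = -46*9165/5 = -⅕*421590 = -84318)
Q((F(C(O)) + 3)²) - y = -12*(1 + 3)² - 1*(-84318) = -12*4² + 84318 = -12*16 + 84318 = -192 + 84318 = 84126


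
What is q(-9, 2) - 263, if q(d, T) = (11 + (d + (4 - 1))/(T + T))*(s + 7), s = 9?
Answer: -111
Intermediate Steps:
q(d, T) = 176 + 8*(3 + d)/T (q(d, T) = (11 + (d + (4 - 1))/(T + T))*(9 + 7) = (11 + (d + 3)/((2*T)))*16 = (11 + (3 + d)*(1/(2*T)))*16 = (11 + (3 + d)/(2*T))*16 = 176 + 8*(3 + d)/T)
q(-9, 2) - 263 = 8*(3 - 9 + 22*2)/2 - 263 = 8*(½)*(3 - 9 + 44) - 263 = 8*(½)*38 - 263 = 152 - 263 = -111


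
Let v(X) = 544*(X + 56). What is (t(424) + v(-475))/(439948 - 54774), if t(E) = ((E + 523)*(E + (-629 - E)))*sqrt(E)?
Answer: -113968/192587 - 595663*sqrt(106)/192587 ≈ -32.436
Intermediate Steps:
v(X) = 30464 + 544*X (v(X) = 544*(56 + X) = 30464 + 544*X)
t(E) = sqrt(E)*(-328967 - 629*E) (t(E) = ((523 + E)*(-629))*sqrt(E) = (-328967 - 629*E)*sqrt(E) = sqrt(E)*(-328967 - 629*E))
(t(424) + v(-475))/(439948 - 54774) = (629*sqrt(424)*(-523 - 1*424) + (30464 + 544*(-475)))/(439948 - 54774) = (629*(2*sqrt(106))*(-523 - 424) + (30464 - 258400))/385174 = (629*(2*sqrt(106))*(-947) - 227936)*(1/385174) = (-1191326*sqrt(106) - 227936)*(1/385174) = (-227936 - 1191326*sqrt(106))*(1/385174) = -113968/192587 - 595663*sqrt(106)/192587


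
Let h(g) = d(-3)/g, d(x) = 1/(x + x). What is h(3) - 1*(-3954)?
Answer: 71171/18 ≈ 3953.9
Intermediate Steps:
d(x) = 1/(2*x)
h(g) = -1/(6*g) (h(g) = ((½)/(-3))/g = ((½)*(-⅓))/g = -1/(6*g))
h(3) - 1*(-3954) = -⅙/3 - 1*(-3954) = -⅙*⅓ + 3954 = -1/18 + 3954 = 71171/18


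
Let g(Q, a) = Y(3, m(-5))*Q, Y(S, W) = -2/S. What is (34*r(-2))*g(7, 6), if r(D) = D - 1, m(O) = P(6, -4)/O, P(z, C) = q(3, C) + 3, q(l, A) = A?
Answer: 476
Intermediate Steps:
P(z, C) = 3 + C (P(z, C) = C + 3 = 3 + C)
m(O) = -1/O (m(O) = (3 - 4)/O = -1/O)
r(D) = -1 + D
g(Q, a) = -2*Q/3 (g(Q, a) = (-2/3)*Q = (-2*1/3)*Q = -2*Q/3)
(34*r(-2))*g(7, 6) = (34*(-1 - 2))*(-2/3*7) = (34*(-3))*(-14/3) = -102*(-14/3) = 476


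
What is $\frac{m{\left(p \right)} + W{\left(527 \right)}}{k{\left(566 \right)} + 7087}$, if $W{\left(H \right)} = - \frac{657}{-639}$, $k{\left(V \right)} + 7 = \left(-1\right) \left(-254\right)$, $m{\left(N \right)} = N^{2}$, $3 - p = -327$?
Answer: $\frac{7731973}{520714} \approx 14.849$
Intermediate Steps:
$p = 330$ ($p = 3 - -327 = 3 + 327 = 330$)
$k{\left(V \right)} = 247$ ($k{\left(V \right)} = -7 - -254 = -7 + 254 = 247$)
$W{\left(H \right)} = \frac{73}{71}$ ($W{\left(H \right)} = \left(-657\right) \left(- \frac{1}{639}\right) = \frac{73}{71}$)
$\frac{m{\left(p \right)} + W{\left(527 \right)}}{k{\left(566 \right)} + 7087} = \frac{330^{2} + \frac{73}{71}}{247 + 7087} = \frac{108900 + \frac{73}{71}}{7334} = \frac{7731973}{71} \cdot \frac{1}{7334} = \frac{7731973}{520714}$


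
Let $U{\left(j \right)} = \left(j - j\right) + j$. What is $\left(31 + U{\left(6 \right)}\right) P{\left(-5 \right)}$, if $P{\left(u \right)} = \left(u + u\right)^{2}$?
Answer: $3700$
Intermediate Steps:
$P{\left(u \right)} = 4 u^{2}$ ($P{\left(u \right)} = \left(2 u\right)^{2} = 4 u^{2}$)
$U{\left(j \right)} = j$ ($U{\left(j \right)} = 0 + j = j$)
$\left(31 + U{\left(6 \right)}\right) P{\left(-5 \right)} = \left(31 + 6\right) 4 \left(-5\right)^{2} = 37 \cdot 4 \cdot 25 = 37 \cdot 100 = 3700$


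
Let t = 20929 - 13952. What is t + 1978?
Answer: 8955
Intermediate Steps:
t = 6977
t + 1978 = 6977 + 1978 = 8955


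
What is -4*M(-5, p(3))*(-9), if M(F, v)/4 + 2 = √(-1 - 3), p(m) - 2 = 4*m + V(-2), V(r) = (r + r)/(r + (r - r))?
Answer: -288 + 288*I ≈ -288.0 + 288.0*I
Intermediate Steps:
V(r) = 2 (V(r) = (2*r)/(r + 0) = (2*r)/r = 2)
p(m) = 4 + 4*m (p(m) = 2 + (4*m + 2) = 2 + (2 + 4*m) = 4 + 4*m)
M(F, v) = -8 + 8*I (M(F, v) = -8 + 4*√(-1 - 3) = -8 + 4*√(-4) = -8 + 4*(2*I) = -8 + 8*I)
-4*M(-5, p(3))*(-9) = -4*(-8 + 8*I)*(-9) = (32 - 32*I)*(-9) = -288 + 288*I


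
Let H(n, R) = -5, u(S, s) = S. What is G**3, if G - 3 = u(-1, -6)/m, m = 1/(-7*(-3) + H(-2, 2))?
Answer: -2197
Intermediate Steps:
m = 1/16 (m = 1/(-7*(-3) - 5) = 1/(21 - 5) = 1/16 ≈ 0.062500)
G = -13 (G = 3 - 1/1/16 = 3 - 1*16 = 3 - 16 = -13)
G**3 = (-13)**3 = -2197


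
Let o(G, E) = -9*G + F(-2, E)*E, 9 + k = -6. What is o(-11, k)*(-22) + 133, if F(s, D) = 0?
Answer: -2045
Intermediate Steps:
k = -15 (k = -9 - 6 = -15)
o(G, E) = -9*G (o(G, E) = -9*G + 0*E = -9*G + 0 = -9*G)
o(-11, k)*(-22) + 133 = -9*(-11)*(-22) + 133 = 99*(-22) + 133 = -2178 + 133 = -2045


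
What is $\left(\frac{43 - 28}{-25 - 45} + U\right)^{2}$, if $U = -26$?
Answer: $\frac{134689}{196} \approx 687.19$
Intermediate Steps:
$\left(\frac{43 - 28}{-25 - 45} + U\right)^{2} = \left(\frac{43 - 28}{-25 - 45} - 26\right)^{2} = \left(\frac{15}{-70} - 26\right)^{2} = \left(15 \left(- \frac{1}{70}\right) - 26\right)^{2} = \left(- \frac{3}{14} - 26\right)^{2} = \left(- \frac{367}{14}\right)^{2} = \frac{134689}{196}$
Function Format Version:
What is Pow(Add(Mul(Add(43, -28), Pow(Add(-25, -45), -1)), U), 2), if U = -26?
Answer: Rational(134689, 196) ≈ 687.19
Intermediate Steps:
Pow(Add(Mul(Add(43, -28), Pow(Add(-25, -45), -1)), U), 2) = Pow(Add(Mul(Add(43, -28), Pow(Add(-25, -45), -1)), -26), 2) = Pow(Add(Mul(15, Pow(-70, -1)), -26), 2) = Pow(Add(Mul(15, Rational(-1, 70)), -26), 2) = Pow(Add(Rational(-3, 14), -26), 2) = Pow(Rational(-367, 14), 2) = Rational(134689, 196)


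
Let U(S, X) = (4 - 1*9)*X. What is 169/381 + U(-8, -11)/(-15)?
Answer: -1228/381 ≈ -3.2231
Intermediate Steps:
U(S, X) = -5*X (U(S, X) = (4 - 9)*X = -5*X)
169/381 + U(-8, -11)/(-15) = 169/381 - 5*(-11)/(-15) = 169*(1/381) + 55*(-1/15) = 169/381 - 11/3 = -1228/381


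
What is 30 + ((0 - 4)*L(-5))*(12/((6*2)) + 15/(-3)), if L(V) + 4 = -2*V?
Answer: 126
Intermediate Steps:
L(V) = -4 - 2*V
30 + ((0 - 4)*L(-5))*(12/((6*2)) + 15/(-3)) = 30 + ((0 - 4)*(-4 - 2*(-5)))*(12/((6*2)) + 15/(-3)) = 30 + (-4*(-4 + 10))*(12/12 + 15*(-⅓)) = 30 + (-4*6)*(12*(1/12) - 5) = 30 - 24*(1 - 5) = 30 - 24*(-4) = 30 + 96 = 126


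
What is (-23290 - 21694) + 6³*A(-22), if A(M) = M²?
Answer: 59560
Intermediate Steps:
(-23290 - 21694) + 6³*A(-22) = (-23290 - 21694) + 6³*(-22)² = -44984 + 216*484 = -44984 + 104544 = 59560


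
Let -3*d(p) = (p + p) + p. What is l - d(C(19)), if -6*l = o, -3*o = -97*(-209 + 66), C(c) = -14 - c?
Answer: 13277/18 ≈ 737.61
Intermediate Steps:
d(p) = -p (d(p) = -((p + p) + p)/3 = -(2*p + p)/3 = -p)
o = -13871/3 (o = -(-97)*(-209 + 66)/3 = -(-97)*(-143)/3 = -⅓*13871 = -13871/3 ≈ -4623.7)
l = 13871/18 (l = -⅙*(-13871/3) = 13871/18 ≈ 770.61)
l - d(C(19)) = 13871/18 - (-1)*(-14 - 1*19) = 13871/18 - (-1)*(-14 - 19) = 13871/18 - (-1)*(-33) = 13871/18 - 1*33 = 13871/18 - 33 = 13277/18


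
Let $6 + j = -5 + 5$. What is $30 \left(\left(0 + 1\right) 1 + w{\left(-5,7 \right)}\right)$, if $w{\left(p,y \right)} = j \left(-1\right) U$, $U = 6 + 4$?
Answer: $1830$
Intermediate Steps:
$U = 10$
$j = -6$ ($j = -6 + \left(-5 + 5\right) = -6 + 0 = -6$)
$w{\left(p,y \right)} = 60$ ($w{\left(p,y \right)} = \left(-6\right) \left(-1\right) 10 = 6 \cdot 10 = 60$)
$30 \left(\left(0 + 1\right) 1 + w{\left(-5,7 \right)}\right) = 30 \left(\left(0 + 1\right) 1 + 60\right) = 30 \left(1 \cdot 1 + 60\right) = 30 \left(1 + 60\right) = 30 \cdot 61 = 1830$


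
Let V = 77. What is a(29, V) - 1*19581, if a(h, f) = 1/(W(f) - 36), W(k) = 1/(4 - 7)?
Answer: -2134332/109 ≈ -19581.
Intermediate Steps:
W(k) = -1/3 (W(k) = 1/(-3) = -1/3)
a(h, f) = -3/109 (a(h, f) = 1/(-1/3 - 36) = 1/(-109/3) = -3/109)
a(29, V) - 1*19581 = -3/109 - 1*19581 = -3/109 - 19581 = -2134332/109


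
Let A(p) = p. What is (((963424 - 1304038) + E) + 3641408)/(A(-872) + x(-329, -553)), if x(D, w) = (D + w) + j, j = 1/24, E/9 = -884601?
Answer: 22370952/8419 ≈ 2657.2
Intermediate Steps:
E = -7961409 (E = 9*(-884601) = -7961409)
j = 1/24 ≈ 0.041667
x(D, w) = 1/24 + D + w (x(D, w) = (D + w) + 1/24 = 1/24 + D + w)
(((963424 - 1304038) + E) + 3641408)/(A(-872) + x(-329, -553)) = (((963424 - 1304038) - 7961409) + 3641408)/(-872 + (1/24 - 329 - 553)) = ((-340614 - 7961409) + 3641408)/(-872 - 21167/24) = (-8302023 + 3641408)/(-42095/24) = -4660615*(-24/42095) = 22370952/8419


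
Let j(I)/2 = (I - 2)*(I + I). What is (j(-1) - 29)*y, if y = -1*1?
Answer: 17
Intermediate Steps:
y = -1
j(I) = 4*I*(-2 + I) (j(I) = 2*((I - 2)*(I + I)) = 2*((-2 + I)*(2*I)) = 2*(2*I*(-2 + I)) = 4*I*(-2 + I))
(j(-1) - 29)*y = (4*(-1)*(-2 - 1) - 29)*(-1) = (4*(-1)*(-3) - 29)*(-1) = (12 - 29)*(-1) = -17*(-1) = 17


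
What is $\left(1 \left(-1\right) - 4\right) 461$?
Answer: $-2305$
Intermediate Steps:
$\left(1 \left(-1\right) - 4\right) 461 = \left(-1 - 4\right) 461 = \left(-5\right) 461 = -2305$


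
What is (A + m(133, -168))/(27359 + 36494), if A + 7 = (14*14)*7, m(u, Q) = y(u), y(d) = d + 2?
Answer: 1500/63853 ≈ 0.023491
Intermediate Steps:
y(d) = 2 + d
m(u, Q) = 2 + u
A = 1365 (A = -7 + (14*14)*7 = -7 + 196*7 = -7 + 1372 = 1365)
(A + m(133, -168))/(27359 + 36494) = (1365 + (2 + 133))/(27359 + 36494) = (1365 + 135)/63853 = 1500*(1/63853) = 1500/63853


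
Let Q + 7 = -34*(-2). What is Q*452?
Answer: 27572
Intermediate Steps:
Q = 61 (Q = -7 - 34*(-2) = -7 + 68 = 61)
Q*452 = 61*452 = 27572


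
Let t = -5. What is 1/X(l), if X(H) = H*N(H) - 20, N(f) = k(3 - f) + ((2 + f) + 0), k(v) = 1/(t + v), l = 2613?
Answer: 2615/17868227012 ≈ 1.4635e-7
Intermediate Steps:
k(v) = 1/(-5 + v)
N(f) = 2 + f + 1/(-2 - f) (N(f) = 1/(-5 + (3 - f)) + ((2 + f) + 0) = 1/(-2 - f) + (2 + f) = 2 + f + 1/(-2 - f))
X(H) = -20 + H*(2 + H - 1/(2 + H)) (X(H) = H*(2 + H - 1/(2 + H)) - 20 = -20 + H*(2 + H - 1/(2 + H)))
1/X(l) = 1/((-40 - 20*2613 + 2613*(-1 + (2 + 2613)²))/(2 + 2613)) = 1/((-40 - 52260 + 2613*(-1 + 2615²))/2615) = 1/((-40 - 52260 + 2613*(-1 + 6838225))/2615) = 1/((-40 - 52260 + 2613*6838224)/2615) = 1/((-40 - 52260 + 17868279312)/2615) = 1/((1/2615)*17868227012) = 1/(17868227012/2615) = 2615/17868227012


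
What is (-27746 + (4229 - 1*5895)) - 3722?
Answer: -33134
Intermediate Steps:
(-27746 + (4229 - 1*5895)) - 3722 = (-27746 + (4229 - 5895)) - 3722 = (-27746 - 1666) - 3722 = -29412 - 3722 = -33134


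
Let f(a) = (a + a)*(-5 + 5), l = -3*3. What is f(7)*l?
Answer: 0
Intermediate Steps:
l = -9
f(a) = 0 (f(a) = (2*a)*0 = 0)
f(7)*l = 0*(-9) = 0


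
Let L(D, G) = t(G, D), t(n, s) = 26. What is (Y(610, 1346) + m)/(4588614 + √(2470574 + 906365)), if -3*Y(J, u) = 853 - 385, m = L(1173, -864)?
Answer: -596519820/21055375064057 + 130*√3376939/21055375064057 ≈ -2.8320e-5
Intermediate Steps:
L(D, G) = 26
m = 26
Y(J, u) = -156 (Y(J, u) = -(853 - 385)/3 = -⅓*468 = -156)
(Y(610, 1346) + m)/(4588614 + √(2470574 + 906365)) = (-156 + 26)/(4588614 + √(2470574 + 906365)) = -130/(4588614 + √3376939)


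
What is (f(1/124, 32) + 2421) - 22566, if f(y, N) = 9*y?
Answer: -2497971/124 ≈ -20145.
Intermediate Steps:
(f(1/124, 32) + 2421) - 22566 = (9/124 + 2421) - 22566 = 300213/124 - 22566 = -2497971/124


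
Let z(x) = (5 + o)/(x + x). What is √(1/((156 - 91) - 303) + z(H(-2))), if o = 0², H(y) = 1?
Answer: 3*√3927/119 ≈ 1.5798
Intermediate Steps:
o = 0
z(x) = 5/(2*x) (z(x) = (5 + 0)/(x + x) = 5/((2*x)) = 5*(1/(2*x)) = 5/(2*x))
√(1/((156 - 91) - 303) + z(H(-2))) = √(1/((156 - 91) - 303) + (5/2)/1) = √(1/(65 - 303) + (5/2)*1) = √(1/(-238) + 5/2) = √(-1/238 + 5/2) = √(297/119) = 3*√3927/119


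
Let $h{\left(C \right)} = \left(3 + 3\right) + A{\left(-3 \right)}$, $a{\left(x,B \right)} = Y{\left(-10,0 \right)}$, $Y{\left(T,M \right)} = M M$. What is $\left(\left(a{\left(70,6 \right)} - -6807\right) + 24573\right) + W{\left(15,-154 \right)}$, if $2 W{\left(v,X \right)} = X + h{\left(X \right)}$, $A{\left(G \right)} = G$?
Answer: $\frac{62609}{2} \approx 31305.0$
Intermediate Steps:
$Y{\left(T,M \right)} = M^{2}$
$a{\left(x,B \right)} = 0$ ($a{\left(x,B \right)} = 0^{2} = 0$)
$h{\left(C \right)} = 3$ ($h{\left(C \right)} = \left(3 + 3\right) - 3 = 6 - 3 = 3$)
$W{\left(v,X \right)} = \frac{3}{2} + \frac{X}{2}$ ($W{\left(v,X \right)} = \frac{X + 3}{2} = \frac{3 + X}{2} = \frac{3}{2} + \frac{X}{2}$)
$\left(\left(a{\left(70,6 \right)} - -6807\right) + 24573\right) + W{\left(15,-154 \right)} = \left(\left(0 - -6807\right) + 24573\right) + \left(\frac{3}{2} + \frac{1}{2} \left(-154\right)\right) = \left(\left(0 + 6807\right) + 24573\right) + \left(\frac{3}{2} - 77\right) = \left(6807 + 24573\right) - \frac{151}{2} = 31380 - \frac{151}{2} = \frac{62609}{2}$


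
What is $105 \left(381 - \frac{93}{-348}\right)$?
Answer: $\frac{4643835}{116} \approx 40033.0$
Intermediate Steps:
$105 \left(381 - \frac{93}{-348}\right) = 105 \left(381 - - \frac{31}{116}\right) = 105 \left(381 + \frac{31}{116}\right) = 105 \cdot \frac{44227}{116} = \frac{4643835}{116}$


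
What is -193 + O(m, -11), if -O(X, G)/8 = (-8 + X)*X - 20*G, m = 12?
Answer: -2337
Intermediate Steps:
O(X, G) = 160*G - 8*X*(-8 + X) (O(X, G) = -8*((-8 + X)*X - 20*G) = -8*(X*(-8 + X) - 20*G) = -8*(-20*G + X*(-8 + X)) = 160*G - 8*X*(-8 + X))
-193 + O(m, -11) = -193 + (-8*12**2 + 64*12 + 160*(-11)) = -193 + (-8*144 + 768 - 1760) = -193 + (-1152 + 768 - 1760) = -193 - 2144 = -2337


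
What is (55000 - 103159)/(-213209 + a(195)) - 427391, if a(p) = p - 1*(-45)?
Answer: -91020985720/212969 ≈ -4.2739e+5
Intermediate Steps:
a(p) = 45 + p (a(p) = p + 45 = 45 + p)
(55000 - 103159)/(-213209 + a(195)) - 427391 = (55000 - 103159)/(-213209 + (45 + 195)) - 427391 = -48159/(-213209 + 240) - 427391 = -48159/(-212969) - 427391 = -48159*(-1/212969) - 427391 = 48159/212969 - 427391 = -91020985720/212969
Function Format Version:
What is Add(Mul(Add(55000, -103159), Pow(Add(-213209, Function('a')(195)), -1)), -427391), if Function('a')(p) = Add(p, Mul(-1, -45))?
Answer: Rational(-91020985720, 212969) ≈ -4.2739e+5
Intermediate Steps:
Function('a')(p) = Add(45, p) (Function('a')(p) = Add(p, 45) = Add(45, p))
Add(Mul(Add(55000, -103159), Pow(Add(-213209, Function('a')(195)), -1)), -427391) = Add(Mul(Add(55000, -103159), Pow(Add(-213209, Add(45, 195)), -1)), -427391) = Add(Mul(-48159, Pow(Add(-213209, 240), -1)), -427391) = Add(Mul(-48159, Pow(-212969, -1)), -427391) = Add(Mul(-48159, Rational(-1, 212969)), -427391) = Add(Rational(48159, 212969), -427391) = Rational(-91020985720, 212969)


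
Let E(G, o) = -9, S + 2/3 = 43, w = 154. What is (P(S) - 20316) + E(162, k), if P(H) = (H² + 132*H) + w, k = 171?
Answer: -115118/9 ≈ -12791.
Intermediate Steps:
S = 127/3 (S = -⅔ + 43 = 127/3 ≈ 42.333)
P(H) = 154 + H² + 132*H (P(H) = (H² + 132*H) + 154 = 154 + H² + 132*H)
(P(S) - 20316) + E(162, k) = ((154 + (127/3)² + 132*(127/3)) - 20316) - 9 = ((154 + 16129/9 + 5588) - 20316) - 9 = (67807/9 - 20316) - 9 = -115037/9 - 9 = -115118/9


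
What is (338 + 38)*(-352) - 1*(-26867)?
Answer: -105485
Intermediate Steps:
(338 + 38)*(-352) - 1*(-26867) = 376*(-352) + 26867 = -132352 + 26867 = -105485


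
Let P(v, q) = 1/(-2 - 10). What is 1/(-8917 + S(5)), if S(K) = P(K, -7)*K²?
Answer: -12/107029 ≈ -0.00011212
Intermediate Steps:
P(v, q) = -1/12 (P(v, q) = 1/(-12) = -1/12)
S(K) = -K²/12
1/(-8917 + S(5)) = 1/(-8917 - 1/12*5²) = 1/(-8917 - 1/12*25) = 1/(-8917 - 25/12) = 1/(-107029/12) = -12/107029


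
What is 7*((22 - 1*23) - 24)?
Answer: -175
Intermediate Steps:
7*((22 - 1*23) - 24) = 7*((22 - 23) - 24) = 7*(-1 - 24) = 7*(-25) = -175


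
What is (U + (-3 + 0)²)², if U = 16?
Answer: 625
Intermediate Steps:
(U + (-3 + 0)²)² = (16 + (-3 + 0)²)² = (16 + (-3)²)² = (16 + 9)² = 25² = 625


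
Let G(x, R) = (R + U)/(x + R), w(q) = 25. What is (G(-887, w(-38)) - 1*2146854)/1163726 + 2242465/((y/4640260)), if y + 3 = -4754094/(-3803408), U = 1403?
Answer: -992519198821256084325942682/166924393695189 ≈ -5.9459e+12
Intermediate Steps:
y = -3328065/1901704 (y = -3 - 4754094/(-3803408) = -3 - 4754094*(-1/3803408) = -3 + 2377047/1901704 = -3328065/1901704 ≈ -1.7500)
G(x, R) = (1403 + R)/(R + x) (G(x, R) = (R + 1403)/(x + R) = (1403 + R)/(R + x))
(G(-887, w(-38)) - 1*2146854)/1163726 + 2242465/((y/4640260)) = ((1403 + 25)/(25 - 887) - 1*2146854)/1163726 + 2242465/((-3328065/1901704/4640260)) = (1428/(-862) - 2146854)*(1/1163726) + 2242465/((-3328065/1901704*1/4640260)) = (-1/862*1428 - 2146854)*(1/1163726) + 2242465/(-665613/1764880200608) = (-714/431 - 2146854)*(1/1163726) + 2242465*(-1764880200608/665613) = -925294788/431*1/1163726 - 3957682079056418720/665613 = -462647394/250782953 - 3957682079056418720/665613 = -992519198821256084325942682/166924393695189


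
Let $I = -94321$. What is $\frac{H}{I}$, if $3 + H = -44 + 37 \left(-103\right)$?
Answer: $\frac{3858}{94321} \approx 0.040903$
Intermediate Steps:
$H = -3858$ ($H = -3 + \left(-44 + 37 \left(-103\right)\right) = -3 - 3855 = -3858$)
$\frac{H}{I} = - \frac{3858}{-94321} = \left(-3858\right) \left(- \frac{1}{94321}\right) = \frac{3858}{94321}$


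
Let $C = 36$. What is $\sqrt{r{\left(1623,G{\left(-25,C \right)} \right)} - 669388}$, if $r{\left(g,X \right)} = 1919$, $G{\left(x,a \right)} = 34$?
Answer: $i \sqrt{667469} \approx 816.99 i$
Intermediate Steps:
$\sqrt{r{\left(1623,G{\left(-25,C \right)} \right)} - 669388} = \sqrt{1919 - 669388} = \sqrt{-667469} = i \sqrt{667469}$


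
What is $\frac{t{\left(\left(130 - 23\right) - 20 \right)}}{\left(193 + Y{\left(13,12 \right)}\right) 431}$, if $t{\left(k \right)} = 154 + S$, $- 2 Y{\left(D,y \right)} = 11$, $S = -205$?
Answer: $- \frac{34}{53875} \approx -0.00063109$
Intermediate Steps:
$Y{\left(D,y \right)} = - \frac{11}{2}$ ($Y{\left(D,y \right)} = \left(- \frac{1}{2}\right) 11 = - \frac{11}{2}$)
$t{\left(k \right)} = -51$ ($t{\left(k \right)} = 154 - 205 = -51$)
$\frac{t{\left(\left(130 - 23\right) - 20 \right)}}{\left(193 + Y{\left(13,12 \right)}\right) 431} = - \frac{51}{\left(193 - \frac{11}{2}\right) 431} = - \frac{51}{\frac{375}{2} \cdot 431} = - \frac{51}{\frac{161625}{2}} = \left(-51\right) \frac{2}{161625} = - \frac{34}{53875}$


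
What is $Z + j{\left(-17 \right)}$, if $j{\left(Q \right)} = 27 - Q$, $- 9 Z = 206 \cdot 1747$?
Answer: $- \frac{359486}{9} \approx -39943.0$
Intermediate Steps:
$Z = - \frac{359882}{9}$ ($Z = - \frac{206 \cdot 1747}{9} = \left(- \frac{1}{9}\right) 359882 = - \frac{359882}{9} \approx -39987.0$)
$Z + j{\left(-17 \right)} = - \frac{359882}{9} + \left(27 - -17\right) = - \frac{359882}{9} + \left(27 + 17\right) = - \frac{359882}{9} + 44 = - \frac{359486}{9}$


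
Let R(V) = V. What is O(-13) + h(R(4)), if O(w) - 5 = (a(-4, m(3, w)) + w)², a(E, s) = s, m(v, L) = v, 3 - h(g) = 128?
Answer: -20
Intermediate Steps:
h(g) = -125 (h(g) = 3 - 1*128 = 3 - 128 = -125)
O(w) = 5 + (3 + w)²
O(-13) + h(R(4)) = (5 + (3 - 13)²) - 125 = (5 + (-10)²) - 125 = (5 + 100) - 125 = 105 - 125 = -20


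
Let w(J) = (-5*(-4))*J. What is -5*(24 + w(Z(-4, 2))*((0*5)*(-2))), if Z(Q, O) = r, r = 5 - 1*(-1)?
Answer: -120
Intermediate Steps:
r = 6 (r = 5 + 1 = 6)
Z(Q, O) = 6
w(J) = 20*J
-5*(24 + w(Z(-4, 2))*((0*5)*(-2))) = -5*(24 + (20*6)*((0*5)*(-2))) = -5*(24 + 120*(0*(-2))) = -5*(24 + 120*0) = -5*(24 + 0) = -5*24 = -120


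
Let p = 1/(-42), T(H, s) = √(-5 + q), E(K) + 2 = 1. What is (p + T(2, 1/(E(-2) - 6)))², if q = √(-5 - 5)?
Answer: (1 - 42*√(-5 + I*√10))²/1764 ≈ -5.0317 + 3.051*I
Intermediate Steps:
E(K) = -1 (E(K) = -2 + 1 = -1)
q = I*√10 (q = √(-10) = I*√10 ≈ 3.1623*I)
T(H, s) = √(-5 + I*√10)
p = -1/42 ≈ -0.023810
(p + T(2, 1/(E(-2) - 6)))² = (-1/42 + √(-5 + I*√10))²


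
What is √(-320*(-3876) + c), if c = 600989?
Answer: √1841309 ≈ 1356.9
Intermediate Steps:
√(-320*(-3876) + c) = √(-320*(-3876) + 600989) = √(1240320 + 600989) = √1841309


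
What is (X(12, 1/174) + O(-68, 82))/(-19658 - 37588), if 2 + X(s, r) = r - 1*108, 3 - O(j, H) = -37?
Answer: 12179/9960804 ≈ 0.0012227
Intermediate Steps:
O(j, H) = 40 (O(j, H) = 3 - 1*(-37) = 3 + 37 = 40)
X(s, r) = -110 + r (X(s, r) = -2 + (r - 1*108) = -2 + (r - 108) = -2 + (-108 + r) = -110 + r)
(X(12, 1/174) + O(-68, 82))/(-19658 - 37588) = ((-110 + 1/174) + 40)/(-19658 - 37588) = ((-110 + 1/174) + 40)/(-57246) = (-19139/174 + 40)*(-1/57246) = -12179/174*(-1/57246) = 12179/9960804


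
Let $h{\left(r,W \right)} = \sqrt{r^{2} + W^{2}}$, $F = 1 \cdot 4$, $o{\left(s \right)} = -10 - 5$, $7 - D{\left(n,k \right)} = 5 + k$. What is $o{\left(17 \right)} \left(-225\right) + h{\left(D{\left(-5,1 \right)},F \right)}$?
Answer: $3375 + \sqrt{17} \approx 3379.1$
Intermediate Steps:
$D{\left(n,k \right)} = 2 - k$ ($D{\left(n,k \right)} = 7 - \left(5 + k\right) = 2 - k$)
$o{\left(s \right)} = -15$ ($o{\left(s \right)} = -10 - 5 = -15$)
$F = 4$
$h{\left(r,W \right)} = \sqrt{W^{2} + r^{2}}$
$o{\left(17 \right)} \left(-225\right) + h{\left(D{\left(-5,1 \right)},F \right)} = \left(-15\right) \left(-225\right) + \sqrt{4^{2} + \left(2 - 1\right)^{2}} = 3375 + \sqrt{16 + \left(2 - 1\right)^{2}} = 3375 + \sqrt{16 + 1^{2}} = 3375 + \sqrt{16 + 1} = 3375 + \sqrt{17}$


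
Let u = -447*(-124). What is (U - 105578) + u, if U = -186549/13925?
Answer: -698525299/13925 ≈ -50163.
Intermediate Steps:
u = 55428
U = -186549/13925 (U = -186549*1/13925 = -186549/13925 ≈ -13.397)
(U - 105578) + u = (-186549/13925 - 105578) + 55428 = -1470360199/13925 + 55428 = -698525299/13925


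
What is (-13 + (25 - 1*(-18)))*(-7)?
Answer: -210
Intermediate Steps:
(-13 + (25 - 1*(-18)))*(-7) = (-13 + (25 + 18))*(-7) = (-13 + 43)*(-7) = 30*(-7) = -210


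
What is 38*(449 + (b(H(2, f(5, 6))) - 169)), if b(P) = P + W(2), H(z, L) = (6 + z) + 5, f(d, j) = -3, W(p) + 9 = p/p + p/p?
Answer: 10868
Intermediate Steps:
W(p) = -7 (W(p) = -9 + (p/p + p/p) = -9 + (1 + 1) = -9 + 2 = -7)
H(z, L) = 11 + z
b(P) = -7 + P (b(P) = P - 7 = -7 + P)
38*(449 + (b(H(2, f(5, 6))) - 169)) = 38*(449 + ((-7 + (11 + 2)) - 169)) = 38*(449 + ((-7 + 13) - 169)) = 38*(449 + (6 - 169)) = 38*(449 - 163) = 38*286 = 10868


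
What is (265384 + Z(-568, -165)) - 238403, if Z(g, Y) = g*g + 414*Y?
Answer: 281295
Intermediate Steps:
Z(g, Y) = g² + 414*Y
(265384 + Z(-568, -165)) - 238403 = (265384 + ((-568)² + 414*(-165))) - 238403 = (265384 + (322624 - 68310)) - 238403 = (265384 + 254314) - 238403 = 519698 - 238403 = 281295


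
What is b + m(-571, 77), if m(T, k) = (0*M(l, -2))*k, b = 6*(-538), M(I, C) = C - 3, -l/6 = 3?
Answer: -3228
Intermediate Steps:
l = -18 (l = -6*3 = -18)
M(I, C) = -3 + C
b = -3228
m(T, k) = 0 (m(T, k) = (0*(-3 - 2))*k = (0*(-5))*k = 0*k = 0)
b + m(-571, 77) = -3228 + 0 = -3228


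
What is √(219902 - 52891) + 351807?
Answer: 351807 + √167011 ≈ 3.5222e+5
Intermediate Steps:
√(219902 - 52891) + 351807 = √167011 + 351807 = 351807 + √167011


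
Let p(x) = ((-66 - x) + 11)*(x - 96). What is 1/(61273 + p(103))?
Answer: 1/60167 ≈ 1.6620e-5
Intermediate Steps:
p(x) = (-96 + x)*(-55 - x) (p(x) = (-55 - x)*(-96 + x) = (-96 + x)*(-55 - x))
1/(61273 + p(103)) = 1/(61273 + (5280 - 1*103**2 + 41*103)) = 1/(61273 + (5280 - 1*10609 + 4223)) = 1/(61273 + (5280 - 10609 + 4223)) = 1/(61273 - 1106) = 1/60167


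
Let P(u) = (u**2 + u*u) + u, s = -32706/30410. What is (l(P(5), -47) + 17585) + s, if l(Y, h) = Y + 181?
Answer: 270951952/15205 ≈ 17820.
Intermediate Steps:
s = -16353/15205 (s = -32706*1/30410 = -16353/15205 ≈ -1.0755)
P(u) = u + 2*u**2 (P(u) = (u**2 + u**2) + u = 2*u**2 + u = u + 2*u**2)
l(Y, h) = 181 + Y
(l(P(5), -47) + 17585) + s = ((181 + 5*(1 + 2*5)) + 17585) - 16353/15205 = ((181 + 5*(1 + 10)) + 17585) - 16353/15205 = ((181 + 5*11) + 17585) - 16353/15205 = ((181 + 55) + 17585) - 16353/15205 = (236 + 17585) - 16353/15205 = 17821 - 16353/15205 = 270951952/15205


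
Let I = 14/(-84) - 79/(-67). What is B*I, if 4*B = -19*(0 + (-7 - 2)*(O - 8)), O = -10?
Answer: -208791/268 ≈ -779.07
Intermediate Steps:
I = 407/402 (I = 14*(-1/84) - 79*(-1/67) = -1/6 + 79/67 = 407/402 ≈ 1.0124)
B = -1539/2 (B = (-19*(0 + (-7 - 2)*(-10 - 8)))/4 = (-19*(0 - 9*(-18)))/4 = (-19*(0 + 162))/4 = (-19*162)/4 = (1/4)*(-3078) = -1539/2 ≈ -769.50)
B*I = -1539/2*407/402 = -208791/268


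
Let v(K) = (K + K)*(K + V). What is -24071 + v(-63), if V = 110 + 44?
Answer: -35537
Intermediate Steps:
V = 154
v(K) = 2*K*(154 + K) (v(K) = (K + K)*(K + 154) = (2*K)*(154 + K) = 2*K*(154 + K))
-24071 + v(-63) = -24071 + 2*(-63)*(154 - 63) = -24071 + 2*(-63)*91 = -24071 - 11466 = -35537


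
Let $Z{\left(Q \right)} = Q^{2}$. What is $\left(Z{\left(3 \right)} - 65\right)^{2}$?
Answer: $3136$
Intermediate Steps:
$\left(Z{\left(3 \right)} - 65\right)^{2} = \left(3^{2} - 65\right)^{2} = \left(9 - 65\right)^{2} = \left(-56\right)^{2} = 3136$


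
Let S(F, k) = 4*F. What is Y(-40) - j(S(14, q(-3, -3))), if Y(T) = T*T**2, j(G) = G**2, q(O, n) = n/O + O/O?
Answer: -67136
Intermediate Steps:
q(O, n) = 1 + n/O (q(O, n) = n/O + 1 = 1 + n/O)
Y(T) = T**3
Y(-40) - j(S(14, q(-3, -3))) = (-40)**3 - (4*14)**2 = -64000 - 1*56**2 = -64000 - 1*3136 = -64000 - 3136 = -67136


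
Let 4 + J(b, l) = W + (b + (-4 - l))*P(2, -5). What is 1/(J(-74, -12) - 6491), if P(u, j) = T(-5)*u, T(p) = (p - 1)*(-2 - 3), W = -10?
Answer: -1/10465 ≈ -9.5557e-5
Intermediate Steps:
T(p) = 5 - 5*p (T(p) = (-1 + p)*(-5) = 5 - 5*p)
P(u, j) = 30*u (P(u, j) = (5 - 5*(-5))*u = (5 + 25)*u = 30*u)
J(b, l) = -254 - 60*l + 60*b (J(b, l) = -4 + (-10 + (b + (-4 - l))*(30*2)) = -4 + (-10 + (-4 + b - l)*60) = -4 + (-10 + (-240 - 60*l + 60*b)) = -4 + (-250 - 60*l + 60*b) = -254 - 60*l + 60*b)
1/(J(-74, -12) - 6491) = 1/((-254 - 60*(-12) + 60*(-74)) - 6491) = 1/((-254 + 720 - 4440) - 6491) = 1/(-3974 - 6491) = 1/(-10465) = -1/10465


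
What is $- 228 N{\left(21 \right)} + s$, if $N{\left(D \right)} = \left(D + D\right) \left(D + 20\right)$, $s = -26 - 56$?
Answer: $-392698$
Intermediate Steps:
$s = -82$ ($s = -26 - 56 = -82$)
$N{\left(D \right)} = 2 D \left(20 + D\right)$
$- 228 N{\left(21 \right)} + s = - 228 \cdot 2 \cdot 21 \left(20 + 21\right) - 82 = - 228 \cdot 2 \cdot 21 \cdot 41 - 82 = \left(-228\right) 1722 - 82 = -392616 - 82 = -392698$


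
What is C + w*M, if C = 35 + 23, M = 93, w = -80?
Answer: -7382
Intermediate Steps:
C = 58
C + w*M = 58 - 80*93 = 58 - 7440 = -7382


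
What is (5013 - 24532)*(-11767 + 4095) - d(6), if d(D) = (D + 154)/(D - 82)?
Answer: 2845245632/19 ≈ 1.4975e+8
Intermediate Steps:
d(D) = (154 + D)/(-82 + D)
(5013 - 24532)*(-11767 + 4095) - d(6) = (5013 - 24532)*(-11767 + 4095) - (154 + 6)/(-82 + 6) = -19519*(-7672) - 160/(-76) = 149749768 - (-1)*160/76 = 149749768 - 1*(-40/19) = 149749768 + 40/19 = 2845245632/19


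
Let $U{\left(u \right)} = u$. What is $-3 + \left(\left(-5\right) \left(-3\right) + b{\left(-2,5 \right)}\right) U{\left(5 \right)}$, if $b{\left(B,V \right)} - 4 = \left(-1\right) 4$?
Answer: $72$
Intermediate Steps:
$b{\left(B,V \right)} = 0$ ($b{\left(B,V \right)} = 4 - 4 = 0$)
$-3 + \left(\left(-5\right) \left(-3\right) + b{\left(-2,5 \right)}\right) U{\left(5 \right)} = -3 + \left(\left(-5\right) \left(-3\right) + 0\right) 5 = -3 + \left(15 + 0\right) 5 = -3 + 15 \cdot 5 = -3 + 75 = 72$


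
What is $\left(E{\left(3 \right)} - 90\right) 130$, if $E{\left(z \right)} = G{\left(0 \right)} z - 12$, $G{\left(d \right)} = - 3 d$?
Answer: $-13260$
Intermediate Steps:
$E{\left(z \right)} = -12$ ($E{\left(z \right)} = \left(-3\right) 0 z - 12 = 0 z - 12 = 0 - 12 = -12$)
$\left(E{\left(3 \right)} - 90\right) 130 = \left(-12 - 90\right) 130 = \left(-102\right) 130 = -13260$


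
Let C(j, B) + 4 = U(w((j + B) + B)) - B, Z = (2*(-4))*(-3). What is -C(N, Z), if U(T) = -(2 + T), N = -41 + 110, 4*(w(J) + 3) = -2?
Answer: 53/2 ≈ 26.500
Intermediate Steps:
w(J) = -7/2 (w(J) = -3 + (¼)*(-2) = -3 - ½ = -7/2)
Z = 24 (Z = -8*(-3) = 24)
N = 69
U(T) = -2 - T
C(j, B) = -5/2 - B (C(j, B) = -4 + ((-2 - 1*(-7/2)) - B) = -4 + ((-2 + 7/2) - B) = -4 + (3/2 - B) = -5/2 - B)
-C(N, Z) = -(-5/2 - 1*24) = -(-5/2 - 24) = -1*(-53/2) = 53/2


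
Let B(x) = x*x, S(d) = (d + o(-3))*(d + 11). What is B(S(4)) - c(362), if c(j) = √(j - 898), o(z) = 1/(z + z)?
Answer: 13225/4 - 2*I*√134 ≈ 3306.3 - 23.152*I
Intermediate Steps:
o(z) = 1/(2*z)
S(d) = (11 + d)*(-⅙ + d) (S(d) = (d + (½)/(-3))*(d + 11) = (d + (½)*(-⅓))*(11 + d) = (d - ⅙)*(11 + d) = (-⅙ + d)*(11 + d) = (11 + d)*(-⅙ + d))
B(x) = x²
c(j) = √(-898 + j)
B(S(4)) - c(362) = (-11/6 + 4² + (65/6)*4)² - √(-898 + 362) = (-11/6 + 16 + 130/3)² - √(-536) = (115/2)² - 2*I*√134 = 13225/4 - 2*I*√134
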